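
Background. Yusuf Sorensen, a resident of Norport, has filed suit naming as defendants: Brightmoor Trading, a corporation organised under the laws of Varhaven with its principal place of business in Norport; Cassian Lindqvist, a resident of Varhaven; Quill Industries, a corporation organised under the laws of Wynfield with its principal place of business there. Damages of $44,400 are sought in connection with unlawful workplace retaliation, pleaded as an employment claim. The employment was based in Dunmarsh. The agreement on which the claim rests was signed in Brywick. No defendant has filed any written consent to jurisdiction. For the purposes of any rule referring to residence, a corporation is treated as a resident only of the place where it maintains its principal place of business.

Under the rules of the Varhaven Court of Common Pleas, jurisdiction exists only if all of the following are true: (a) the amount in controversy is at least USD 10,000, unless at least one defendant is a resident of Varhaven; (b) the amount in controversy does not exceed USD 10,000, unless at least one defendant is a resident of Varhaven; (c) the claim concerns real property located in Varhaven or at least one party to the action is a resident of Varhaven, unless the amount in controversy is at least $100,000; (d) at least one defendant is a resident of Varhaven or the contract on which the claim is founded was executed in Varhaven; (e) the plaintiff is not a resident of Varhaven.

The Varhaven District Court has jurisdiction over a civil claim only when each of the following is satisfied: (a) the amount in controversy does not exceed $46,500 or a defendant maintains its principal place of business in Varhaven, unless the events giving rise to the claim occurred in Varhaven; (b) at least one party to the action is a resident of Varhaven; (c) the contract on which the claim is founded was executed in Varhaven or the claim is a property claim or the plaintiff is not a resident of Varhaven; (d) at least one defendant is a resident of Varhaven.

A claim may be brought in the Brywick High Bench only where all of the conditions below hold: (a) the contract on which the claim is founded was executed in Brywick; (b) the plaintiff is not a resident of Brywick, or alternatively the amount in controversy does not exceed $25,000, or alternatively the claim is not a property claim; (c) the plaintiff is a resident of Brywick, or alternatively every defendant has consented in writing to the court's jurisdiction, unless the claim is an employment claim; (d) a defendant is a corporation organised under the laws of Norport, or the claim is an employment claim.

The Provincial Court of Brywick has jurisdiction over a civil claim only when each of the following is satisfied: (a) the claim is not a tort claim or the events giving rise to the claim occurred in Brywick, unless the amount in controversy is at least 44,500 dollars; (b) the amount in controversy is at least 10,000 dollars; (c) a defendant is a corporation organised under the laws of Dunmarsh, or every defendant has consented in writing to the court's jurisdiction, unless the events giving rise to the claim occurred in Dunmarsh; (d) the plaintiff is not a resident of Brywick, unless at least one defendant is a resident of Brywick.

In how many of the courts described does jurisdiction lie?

4

The Varhaven Court of Common Pleas:
  (a) The amount in controversy is 44,400 dollars, which meets the $10,000 floor. Satisfied.
  (b) The amount in controversy is 44,400 dollars, above the 10,000 dollars ceiling. However, Cassian Lindqvist resides in Varhaven, so the 'unless' proviso supplies this condition. Condition met.
  (c) Cassian Lindqvist resides in Varhaven, which satisfies one of the alternatives. Met.
  (d) Cassian Lindqvist resides in Varhaven — that alternative is enough. Satisfied.
  (e) The plaintiff resides in Norport, which is not Varhaven. Condition met.
  → Jurisdiction lies.
The Varhaven District Court:
  (a) The amount in controversy is 44,400 dollars, within the 46,500 dollars ceiling, which satisfies one of the alternatives. Satisfied.
  (b) Cassian Lindqvist resides in Varhaven. Met.
  (c) The plaintiff resides in Norport, which is not Varhaven, so one alternative holds. Condition met.
  (d) Cassian Lindqvist resides in Varhaven. Satisfied.
  → Every requirement is satisfied — jurisdiction.
The Brywick High Bench:
  (a) The contract was executed in Brywick. Met.
  (b) The plaintiff resides in Norport, which is not Brywick — that alternative is enough. Met.
  (c) The plaintiff resides in Norport, not Brywick; no such written consent has been filed — none of the alternatives is met. However, the claim is an employment claim, so the 'unless' proviso supplies this condition. Satisfied.
  (d) The claim is an employment claim, so this disjunct is met. Satisfied.
  → The court has jurisdiction.
The Provincial Court of Brywick:
  (a) The claim is an employment claim, not a tort claim — that alternative is enough. Satisfied.
  (b) The amount in controversy is 44,400 dollars, which meets the 10,000 dollars floor. Met.
  (c) The corporate defendant(s) are organised in Varhaven, Wynfield, not Dunmarsh; no such written consent has been filed — none of the alternatives is met. However, the operative events occurred in Dunmarsh, so the 'unless' proviso supplies this condition. Satisfied.
  (d) The plaintiff resides in Norport, which is not Brywick. Satisfied.
  → The court has jurisdiction.
Courts with jurisdiction: the Varhaven Court of Common Pleas, the Varhaven District Court, the Brywick High Bench, the Provincial Court of Brywick — 4 in total.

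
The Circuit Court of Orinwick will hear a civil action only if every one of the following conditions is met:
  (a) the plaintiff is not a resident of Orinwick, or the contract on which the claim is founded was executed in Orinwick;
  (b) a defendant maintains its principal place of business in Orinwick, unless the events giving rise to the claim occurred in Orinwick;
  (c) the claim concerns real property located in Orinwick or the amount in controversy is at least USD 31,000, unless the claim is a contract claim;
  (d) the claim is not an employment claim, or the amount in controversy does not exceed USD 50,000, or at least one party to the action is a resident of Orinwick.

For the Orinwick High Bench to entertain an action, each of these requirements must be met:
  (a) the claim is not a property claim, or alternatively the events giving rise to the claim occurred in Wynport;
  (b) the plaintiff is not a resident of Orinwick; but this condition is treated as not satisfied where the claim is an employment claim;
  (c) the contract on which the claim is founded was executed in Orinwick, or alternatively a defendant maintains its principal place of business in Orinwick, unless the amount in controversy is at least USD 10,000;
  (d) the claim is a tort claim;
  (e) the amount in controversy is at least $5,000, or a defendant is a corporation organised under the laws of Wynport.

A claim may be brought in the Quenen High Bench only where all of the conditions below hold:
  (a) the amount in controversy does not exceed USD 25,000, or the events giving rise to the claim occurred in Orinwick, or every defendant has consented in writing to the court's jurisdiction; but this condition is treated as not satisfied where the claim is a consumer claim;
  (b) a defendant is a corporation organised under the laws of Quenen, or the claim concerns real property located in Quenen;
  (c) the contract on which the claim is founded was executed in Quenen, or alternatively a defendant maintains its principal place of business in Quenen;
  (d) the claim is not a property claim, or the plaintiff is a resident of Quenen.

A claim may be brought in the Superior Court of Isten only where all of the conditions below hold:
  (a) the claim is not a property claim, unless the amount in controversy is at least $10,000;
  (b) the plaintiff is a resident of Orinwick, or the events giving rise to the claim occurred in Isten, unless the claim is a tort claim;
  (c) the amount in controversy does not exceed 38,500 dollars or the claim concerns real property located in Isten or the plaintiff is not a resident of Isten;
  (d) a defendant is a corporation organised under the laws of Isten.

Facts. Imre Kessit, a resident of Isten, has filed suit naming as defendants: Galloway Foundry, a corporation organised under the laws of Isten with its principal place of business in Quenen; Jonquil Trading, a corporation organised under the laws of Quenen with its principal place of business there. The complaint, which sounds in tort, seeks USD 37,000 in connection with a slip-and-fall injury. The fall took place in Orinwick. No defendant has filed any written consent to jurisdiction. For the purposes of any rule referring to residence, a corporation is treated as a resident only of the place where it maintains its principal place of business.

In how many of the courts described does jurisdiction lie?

4

The Circuit Court of Orinwick:
  (a) The plaintiff resides in Isten, which is not Orinwick, which satisfies one of the alternatives. Condition met.
  (b) The corporate defendant(s) have their principal place of business in Quenen, not Orinwick. However, the operative events occurred in Orinwick, so the 'unless' proviso supplies this condition. Condition met.
  (c) The amount in controversy is USD 37,000, which meets the USD 31,000 floor, which satisfies one of the alternatives. Met.
  (d) The claim is a tort claim, not an employment claim, so this disjunct is met. Satisfied.
  → All conditions met; jurisdiction exists.
The Orinwick High Bench:
  (a) The claim is a tort claim, not a property claim, which satisfies one of the alternatives. Met.
  (b) The plaintiff resides in Isten, which is not Orinwick. The exception is not triggered, since the claim is a tort claim, not an employment claim. Satisfied.
  (c) No contract (and hence no place of execution) is alleged; the corporate defendant(s) have their principal place of business in Quenen, not Orinwick — no alternative holds. However, the amount in controversy is USD 37,000, which meets the USD 10,000 floor, so the 'unless' proviso supplies this condition. Met.
  (d) The claim is a tort claim. Satisfied.
  (e) The amount in controversy is USD 37,000, which meets the $5,000 floor, so this disjunct is met. Satisfied.
  → All conditions met; jurisdiction exists.
The Quenen High Bench:
  (a) The operative events occurred in Orinwick, so one alternative holds. The exception is not triggered, since the claim is a tort claim, not a consumer claim. Satisfied.
  (b) Jonquil Trading is organised under the laws of Quenen, so this disjunct is met. Met.
  (c) Galloway Foundry has its principal place of business in Quenen, so one alternative holds. Met.
  (d) The claim is a tort claim, not a property claim, so one alternative holds. Satisfied.
  → The court has jurisdiction.
The Superior Court of Isten:
  (a) The claim is a tort claim, not a property claim. Met.
  (b) The plaintiff resides in Isten, not Orinwick; the operative events occurred in Orinwick, not Isten — every alternative fails. The proviso rescues it, though: the claim is a tort claim. Met.
  (c) The amount in controversy is USD 37,000, within the $38,500 ceiling, so this disjunct is met. Satisfied.
  (d) Galloway Foundry is organised under the laws of Isten. Satisfied.
  → Every requirement is satisfied — jurisdiction.
Courts with jurisdiction: the Circuit Court of Orinwick, the Orinwick High Bench, the Quenen High Bench, the Superior Court of Isten — 4 in total.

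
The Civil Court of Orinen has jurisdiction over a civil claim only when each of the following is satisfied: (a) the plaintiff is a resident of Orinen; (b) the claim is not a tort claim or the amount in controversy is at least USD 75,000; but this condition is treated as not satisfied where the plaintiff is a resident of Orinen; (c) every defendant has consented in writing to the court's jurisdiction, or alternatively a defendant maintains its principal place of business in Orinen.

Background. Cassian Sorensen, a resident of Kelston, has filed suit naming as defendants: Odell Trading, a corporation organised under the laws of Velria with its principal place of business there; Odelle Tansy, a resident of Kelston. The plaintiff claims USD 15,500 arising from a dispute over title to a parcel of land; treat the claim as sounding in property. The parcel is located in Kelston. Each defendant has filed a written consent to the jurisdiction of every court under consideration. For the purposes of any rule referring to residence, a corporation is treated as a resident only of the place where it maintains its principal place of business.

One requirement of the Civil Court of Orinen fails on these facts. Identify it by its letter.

The Civil Court of Orinen:
  (a) The plaintiff resides in Kelston, not Orinen. Condition not met.
  (b) The claim is a property claim, not a tort claim, which satisfies one of the alternatives. And the carve-out is inapplicable — the plaintiff resides in Kelston, not Orinen. Met.
  (c) Every defendant has filed written consent, so this disjunct is met. Met.
Only condition (a) fails.

(a)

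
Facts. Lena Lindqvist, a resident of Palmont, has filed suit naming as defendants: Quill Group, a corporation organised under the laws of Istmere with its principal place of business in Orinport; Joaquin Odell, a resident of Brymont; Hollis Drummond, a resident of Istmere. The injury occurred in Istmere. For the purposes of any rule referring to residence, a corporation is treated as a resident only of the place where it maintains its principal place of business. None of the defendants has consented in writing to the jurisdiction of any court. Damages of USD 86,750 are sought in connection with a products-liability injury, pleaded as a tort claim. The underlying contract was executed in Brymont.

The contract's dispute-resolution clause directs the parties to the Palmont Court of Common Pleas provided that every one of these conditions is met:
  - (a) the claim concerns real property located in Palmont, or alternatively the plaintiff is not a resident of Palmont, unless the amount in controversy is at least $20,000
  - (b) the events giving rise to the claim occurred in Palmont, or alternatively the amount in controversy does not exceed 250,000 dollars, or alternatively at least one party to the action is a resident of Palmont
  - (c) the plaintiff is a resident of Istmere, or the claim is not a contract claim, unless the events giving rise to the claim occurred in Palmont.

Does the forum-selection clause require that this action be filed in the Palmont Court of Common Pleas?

Yes

The Palmont Court of Common Pleas:
  (a) The claim does not concern real property; the plaintiff resides in Palmont — every alternative fails. However, the amount in controversy is $86,750, which meets the $20,000 floor, so the 'unless' proviso supplies this condition. Satisfied.
  (b) The amount in controversy is USD 86,750, within the $250,000 ceiling, which satisfies one of the alternatives. Condition met.
  (c) The claim is a tort claim, not a contract claim — that alternative is enough. Satisfied.
  → The clause applies.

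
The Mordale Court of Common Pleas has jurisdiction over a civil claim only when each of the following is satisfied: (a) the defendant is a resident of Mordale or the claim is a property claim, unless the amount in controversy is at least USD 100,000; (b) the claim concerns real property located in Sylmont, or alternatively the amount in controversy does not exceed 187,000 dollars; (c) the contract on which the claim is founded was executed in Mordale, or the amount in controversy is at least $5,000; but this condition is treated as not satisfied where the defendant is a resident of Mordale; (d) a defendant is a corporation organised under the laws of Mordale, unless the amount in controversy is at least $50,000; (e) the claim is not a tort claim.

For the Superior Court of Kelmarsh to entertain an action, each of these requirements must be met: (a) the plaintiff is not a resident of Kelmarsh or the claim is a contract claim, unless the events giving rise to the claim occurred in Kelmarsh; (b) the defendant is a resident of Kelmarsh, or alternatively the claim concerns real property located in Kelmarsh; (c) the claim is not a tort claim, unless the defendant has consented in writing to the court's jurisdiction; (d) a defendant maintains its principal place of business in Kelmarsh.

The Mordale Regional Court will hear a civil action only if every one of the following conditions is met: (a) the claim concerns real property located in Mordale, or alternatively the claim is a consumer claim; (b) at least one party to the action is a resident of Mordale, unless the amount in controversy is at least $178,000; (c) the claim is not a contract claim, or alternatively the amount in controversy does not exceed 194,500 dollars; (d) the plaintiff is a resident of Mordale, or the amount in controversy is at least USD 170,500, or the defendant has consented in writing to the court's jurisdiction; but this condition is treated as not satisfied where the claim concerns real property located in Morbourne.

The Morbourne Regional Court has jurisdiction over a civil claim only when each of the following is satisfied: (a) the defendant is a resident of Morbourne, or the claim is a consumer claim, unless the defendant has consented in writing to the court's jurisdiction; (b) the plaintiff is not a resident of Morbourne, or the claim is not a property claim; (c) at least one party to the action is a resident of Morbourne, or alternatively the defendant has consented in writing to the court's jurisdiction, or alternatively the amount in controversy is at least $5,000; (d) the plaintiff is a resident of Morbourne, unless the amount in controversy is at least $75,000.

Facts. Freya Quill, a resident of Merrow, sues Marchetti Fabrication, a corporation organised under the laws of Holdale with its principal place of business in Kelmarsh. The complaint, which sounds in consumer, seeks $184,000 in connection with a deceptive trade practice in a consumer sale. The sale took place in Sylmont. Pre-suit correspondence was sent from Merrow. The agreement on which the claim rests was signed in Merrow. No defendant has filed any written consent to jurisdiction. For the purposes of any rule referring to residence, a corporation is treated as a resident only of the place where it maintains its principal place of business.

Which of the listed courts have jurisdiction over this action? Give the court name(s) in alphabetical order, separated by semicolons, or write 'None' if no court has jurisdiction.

the Morbourne Regional Court; the Mordale Court of Common Pleas; the Mordale Regional Court; the Superior Court of Kelmarsh

The Mordale Court of Common Pleas:
  (a) The defendant resides in Kelmarsh, not Mordale; the claim is a consumer claim, not a property claim — none of the alternatives is met. However, the amount in controversy is $184,000, which meets the USD 100,000 floor, so the 'unless' proviso supplies this condition. Satisfied.
  (b) The amount in controversy is USD 184,000, within the $187,000 ceiling, which satisfies one of the alternatives. Condition met.
  (c) The amount in controversy is $184,000, which meets the $5,000 floor — that alternative is enough. The carve-out does not apply: the defendant resides in Kelmarsh, not Mordale. Satisfied.
  (d) The corporate defendant(s) are organised in Holdale, not Mordale. However, the amount in controversy is $184,000, which meets the USD 50,000 floor, so the 'unless' proviso supplies this condition. Condition met.
  (e) The claim is a consumer claim, not a tort claim. Condition met.
  → Every requirement is satisfied — jurisdiction.
The Superior Court of Kelmarsh:
  (a) The plaintiff resides in Merrow, which is not Kelmarsh, which satisfies one of the alternatives. Satisfied.
  (b) The defendant resides in Kelmarsh, so this disjunct is met. Condition met.
  (c) The claim is a consumer claim, not a tort claim. Met.
  (d) Marchetti Fabrication has its principal place of business in Kelmarsh. Satisfied.
  → The court has jurisdiction.
The Mordale Regional Court:
  (a) The claim is a consumer claim — that alternative is enough. Met.
  (b) No party resides in Mordale. The proviso rescues it, though: the amount in controversy is $184,000, which meets the $178,000 floor. Satisfied.
  (c) The claim is a consumer claim, not a contract claim, so this disjunct is met. Met.
  (d) The amount in controversy is 184,000 dollars, which meets the $170,500 floor, which satisfies one of the alternatives. And the carve-out is inapplicable — the claim does not concern real property. Met.
  → The court has jurisdiction.
The Morbourne Regional Court:
  (a) The claim is a consumer claim, which satisfies one of the alternatives. Met.
  (b) The plaintiff resides in Merrow, which is not Morbourne, which satisfies one of the alternatives. Satisfied.
  (c) The amount in controversy is $184,000, which meets the $5,000 floor — that alternative is enough. Satisfied.
  (d) The plaintiff resides in Merrow, not Morbourne. But the amount in controversy is USD 184,000, which meets the $75,000 floor, and the 'unless' clause therefore excuses the requirement. Condition met.
  → Jurisdiction lies.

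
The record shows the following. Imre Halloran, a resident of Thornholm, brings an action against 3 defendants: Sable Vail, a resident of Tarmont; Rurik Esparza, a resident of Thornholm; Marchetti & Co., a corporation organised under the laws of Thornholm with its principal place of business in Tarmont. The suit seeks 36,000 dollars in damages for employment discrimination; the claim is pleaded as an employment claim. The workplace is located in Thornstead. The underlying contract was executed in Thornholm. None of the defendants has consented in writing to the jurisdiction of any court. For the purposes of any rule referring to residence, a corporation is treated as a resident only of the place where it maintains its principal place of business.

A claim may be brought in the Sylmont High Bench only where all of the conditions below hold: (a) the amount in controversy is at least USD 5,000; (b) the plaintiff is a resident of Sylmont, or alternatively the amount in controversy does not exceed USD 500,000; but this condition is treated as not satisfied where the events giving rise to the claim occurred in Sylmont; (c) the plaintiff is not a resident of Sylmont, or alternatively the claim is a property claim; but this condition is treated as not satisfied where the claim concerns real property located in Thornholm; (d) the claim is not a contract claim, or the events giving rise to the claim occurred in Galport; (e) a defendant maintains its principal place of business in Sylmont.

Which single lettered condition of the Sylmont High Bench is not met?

(e)

The Sylmont High Bench:
  (a) The amount in controversy is USD 36,000, which meets the USD 5,000 floor. Condition met.
  (b) The amount in controversy is 36,000 dollars, within the 500,000 dollars ceiling — that alternative is enough. And the carve-out is inapplicable — the operative events occurred in Thornstead, not Sylmont. Condition met.
  (c) The plaintiff resides in Thornholm, which is not Sylmont, which satisfies one of the alternatives. The carve-out does not apply: the claim does not concern real property. Satisfied.
  (d) The claim is an employment claim, not a contract claim, which satisfies one of the alternatives. Condition met.
  (e) The corporate defendant(s) have their principal place of business in Tarmont, not Sylmont. Fails.
Only condition (e) fails.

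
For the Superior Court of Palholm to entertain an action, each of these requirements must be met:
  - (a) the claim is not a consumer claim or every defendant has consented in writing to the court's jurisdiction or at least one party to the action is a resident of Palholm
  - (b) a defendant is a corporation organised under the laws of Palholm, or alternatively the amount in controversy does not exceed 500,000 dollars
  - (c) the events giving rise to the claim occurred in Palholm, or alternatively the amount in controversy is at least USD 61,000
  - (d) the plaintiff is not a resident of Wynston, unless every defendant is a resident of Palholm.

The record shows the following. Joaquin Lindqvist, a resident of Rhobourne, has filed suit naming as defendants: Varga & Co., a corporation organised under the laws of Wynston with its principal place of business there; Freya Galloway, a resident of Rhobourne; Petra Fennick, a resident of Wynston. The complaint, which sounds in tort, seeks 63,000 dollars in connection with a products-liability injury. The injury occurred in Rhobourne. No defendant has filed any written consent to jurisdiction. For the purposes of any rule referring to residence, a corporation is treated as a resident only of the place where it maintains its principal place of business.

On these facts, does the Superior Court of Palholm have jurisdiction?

Yes

The Superior Court of Palholm:
  (a) The claim is a tort claim, not a consumer claim, so one alternative holds. Satisfied.
  (b) The amount in controversy is 63,000 dollars, within the 500,000 dollars ceiling, so one alternative holds. Met.
  (c) The amount in controversy is $63,000, which meets the 61,000 dollars floor — that alternative is enough. Satisfied.
  (d) The plaintiff resides in Rhobourne, which is not Wynston. Condition met.
  → All conditions met; jurisdiction exists.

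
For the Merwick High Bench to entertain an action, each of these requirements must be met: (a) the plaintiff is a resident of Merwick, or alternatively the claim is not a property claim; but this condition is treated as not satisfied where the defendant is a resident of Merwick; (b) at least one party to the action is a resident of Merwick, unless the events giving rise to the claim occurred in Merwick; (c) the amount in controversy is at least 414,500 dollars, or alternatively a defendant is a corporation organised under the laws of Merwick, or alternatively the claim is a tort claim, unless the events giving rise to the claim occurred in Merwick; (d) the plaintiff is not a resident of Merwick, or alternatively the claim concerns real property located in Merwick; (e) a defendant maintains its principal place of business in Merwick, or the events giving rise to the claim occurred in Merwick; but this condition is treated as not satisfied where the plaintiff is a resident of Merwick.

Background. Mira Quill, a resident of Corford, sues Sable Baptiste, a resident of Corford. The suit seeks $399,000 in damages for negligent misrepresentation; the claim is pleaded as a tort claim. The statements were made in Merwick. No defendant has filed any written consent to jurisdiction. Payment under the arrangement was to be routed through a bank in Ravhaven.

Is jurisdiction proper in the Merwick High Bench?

The Merwick High Bench:
  (a) The claim is a tort claim, not a property claim — that alternative is enough. The carve-out does not apply: the defendant resides in Corford, not Merwick. Satisfied.
  (b) No party resides in Merwick. But the operative events occurred in Merwick, and the 'unless' clause therefore excuses the requirement. Condition met.
  (c) The claim is a tort claim, so this disjunct is met. Satisfied.
  (d) The plaintiff resides in Corford, which is not Merwick, which satisfies one of the alternatives. Satisfied.
  (e) The operative events occurred in Merwick, which satisfies one of the alternatives. The carve-out does not apply: the plaintiff resides in Corford, not Merwick. Satisfied.
  → The court has jurisdiction.

Yes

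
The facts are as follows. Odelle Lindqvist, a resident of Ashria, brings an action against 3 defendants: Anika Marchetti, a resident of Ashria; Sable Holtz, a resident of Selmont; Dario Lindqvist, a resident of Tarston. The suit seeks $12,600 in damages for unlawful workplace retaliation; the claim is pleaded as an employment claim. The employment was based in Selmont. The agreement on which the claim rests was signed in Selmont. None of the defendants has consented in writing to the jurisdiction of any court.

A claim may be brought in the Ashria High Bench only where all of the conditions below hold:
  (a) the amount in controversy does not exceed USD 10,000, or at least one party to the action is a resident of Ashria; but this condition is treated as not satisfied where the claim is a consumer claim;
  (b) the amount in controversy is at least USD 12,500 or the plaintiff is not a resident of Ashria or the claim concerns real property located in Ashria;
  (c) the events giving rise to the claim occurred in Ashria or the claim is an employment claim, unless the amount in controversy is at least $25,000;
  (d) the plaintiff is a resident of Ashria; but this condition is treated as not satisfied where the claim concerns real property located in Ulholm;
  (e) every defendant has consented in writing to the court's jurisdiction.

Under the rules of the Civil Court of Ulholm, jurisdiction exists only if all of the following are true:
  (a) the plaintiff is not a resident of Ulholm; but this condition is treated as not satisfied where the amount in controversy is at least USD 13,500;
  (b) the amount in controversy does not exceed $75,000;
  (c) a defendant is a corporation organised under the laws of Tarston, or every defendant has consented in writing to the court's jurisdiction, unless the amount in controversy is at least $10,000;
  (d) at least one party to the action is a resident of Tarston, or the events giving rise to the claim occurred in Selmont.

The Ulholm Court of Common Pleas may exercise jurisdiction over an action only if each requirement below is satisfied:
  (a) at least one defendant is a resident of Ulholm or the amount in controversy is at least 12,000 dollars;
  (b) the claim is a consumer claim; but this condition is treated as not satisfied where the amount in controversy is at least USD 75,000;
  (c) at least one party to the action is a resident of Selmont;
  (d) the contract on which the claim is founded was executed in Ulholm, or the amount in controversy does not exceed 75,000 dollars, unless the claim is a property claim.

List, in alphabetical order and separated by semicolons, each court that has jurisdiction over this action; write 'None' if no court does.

the Civil Court of Ulholm

The Ashria High Bench:
  (a) Odelle Lindqvist resides in Ashria — that alternative is enough. The carve-out does not apply: the claim is an employment claim, not a consumer claim. Satisfied.
  (b) The amount in controversy is 12,600 dollars, which meets the USD 12,500 floor — that alternative is enough. Met.
  (c) The claim is an employment claim, which satisfies one of the alternatives. Met.
  (d) The plaintiff resides in Ashria. The carve-out does not apply: the claim does not concern real property. Condition met.
  (e) No such written consent has been filed. Condition not met.
  → No jurisdiction.
The Civil Court of Ulholm:
  (a) The plaintiff resides in Ashria, which is not Ulholm. The carve-out does not apply: the amount in controversy is USD 12,600, below the $13,500 floor. Condition met.
  (b) The amount in controversy is $12,600, within the 75,000 dollars ceiling. Condition met.
  (c) No defendant is a corporation; no such written consent has been filed — none of the alternatives is met. But the amount in controversy is 12,600 dollars, which meets the $10,000 floor, and the 'unless' clause therefore excuses the requirement. Satisfied.
  (d) Dario Lindqvist resides in Tarston, which satisfies one of the alternatives. Met.
  → Jurisdiction lies.
The Ulholm Court of Common Pleas:
  (a) The amount in controversy is USD 12,600, which meets the USD 12,000 floor, so this disjunct is met. Condition met.
  (b) The claim is an employment claim, not a consumer claim. Not met.
  (c) Sable Holtz resides in Selmont. Condition met.
  (d) The amount in controversy is $12,600, within the 75,000 dollars ceiling, so this disjunct is met. Met.
  → At least one condition fails; no jurisdiction.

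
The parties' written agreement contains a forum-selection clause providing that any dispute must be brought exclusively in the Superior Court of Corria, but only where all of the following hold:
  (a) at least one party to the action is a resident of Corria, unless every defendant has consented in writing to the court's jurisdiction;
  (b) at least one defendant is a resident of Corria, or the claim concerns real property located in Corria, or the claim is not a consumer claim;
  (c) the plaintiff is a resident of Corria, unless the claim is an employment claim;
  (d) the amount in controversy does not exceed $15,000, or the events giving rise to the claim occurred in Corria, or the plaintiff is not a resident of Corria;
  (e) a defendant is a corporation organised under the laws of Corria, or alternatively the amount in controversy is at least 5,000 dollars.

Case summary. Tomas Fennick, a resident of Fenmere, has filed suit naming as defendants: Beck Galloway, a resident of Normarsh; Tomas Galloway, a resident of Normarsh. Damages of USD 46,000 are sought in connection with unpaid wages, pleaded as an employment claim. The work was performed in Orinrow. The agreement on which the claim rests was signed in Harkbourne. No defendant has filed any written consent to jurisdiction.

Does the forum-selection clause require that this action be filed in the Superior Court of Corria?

The Superior Court of Corria:
  (a) No party resides in Corria. Nor does the 'unless' clause help: no such written consent has been filed. Not satisfied.
  (b) The claim is an employment claim, not a consumer claim, so this disjunct is met. Condition met.
  (c) The plaintiff resides in Fenmere, not Corria. But the claim is an employment claim, and the 'unless' clause therefore excuses the requirement. Condition met.
  (d) The plaintiff resides in Fenmere, which is not Corria, so one alternative holds. Satisfied.
  (e) The amount in controversy is USD 46,000, which meets the USD 5,000 floor, so this disjunct is met. Met.
  → Forum clause is not triggered.

No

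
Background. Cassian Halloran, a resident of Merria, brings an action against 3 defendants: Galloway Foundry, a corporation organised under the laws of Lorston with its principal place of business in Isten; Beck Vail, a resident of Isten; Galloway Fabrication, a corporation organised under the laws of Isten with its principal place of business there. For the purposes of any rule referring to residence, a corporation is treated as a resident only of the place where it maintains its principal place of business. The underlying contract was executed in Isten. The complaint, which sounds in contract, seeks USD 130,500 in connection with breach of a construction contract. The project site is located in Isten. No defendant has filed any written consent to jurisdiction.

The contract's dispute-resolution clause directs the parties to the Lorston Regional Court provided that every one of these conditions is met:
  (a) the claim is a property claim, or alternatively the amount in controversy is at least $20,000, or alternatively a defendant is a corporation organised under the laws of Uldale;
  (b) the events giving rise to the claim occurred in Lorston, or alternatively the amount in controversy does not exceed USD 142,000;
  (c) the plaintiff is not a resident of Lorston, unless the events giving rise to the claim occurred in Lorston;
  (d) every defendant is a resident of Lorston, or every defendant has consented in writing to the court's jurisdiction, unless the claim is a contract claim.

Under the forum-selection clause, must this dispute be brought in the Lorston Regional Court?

Yes

The Lorston Regional Court:
  (a) The amount in controversy is USD 130,500, which meets the USD 20,000 floor, so one alternative holds. Met.
  (b) The amount in controversy is USD 130,500, within the 142,000 dollars ceiling, which satisfies one of the alternatives. Satisfied.
  (c) The plaintiff resides in Merria, which is not Lorston. Met.
  (d) The defendants reside as follows — Galloway Foundry in Isten, Beck Vail in Isten, Galloway Fabrication in Isten — not all in Lorston; no such written consent has been filed — no alternative holds. The proviso rescues it, though: the claim is a contract claim. Satisfied.
  → The clause applies.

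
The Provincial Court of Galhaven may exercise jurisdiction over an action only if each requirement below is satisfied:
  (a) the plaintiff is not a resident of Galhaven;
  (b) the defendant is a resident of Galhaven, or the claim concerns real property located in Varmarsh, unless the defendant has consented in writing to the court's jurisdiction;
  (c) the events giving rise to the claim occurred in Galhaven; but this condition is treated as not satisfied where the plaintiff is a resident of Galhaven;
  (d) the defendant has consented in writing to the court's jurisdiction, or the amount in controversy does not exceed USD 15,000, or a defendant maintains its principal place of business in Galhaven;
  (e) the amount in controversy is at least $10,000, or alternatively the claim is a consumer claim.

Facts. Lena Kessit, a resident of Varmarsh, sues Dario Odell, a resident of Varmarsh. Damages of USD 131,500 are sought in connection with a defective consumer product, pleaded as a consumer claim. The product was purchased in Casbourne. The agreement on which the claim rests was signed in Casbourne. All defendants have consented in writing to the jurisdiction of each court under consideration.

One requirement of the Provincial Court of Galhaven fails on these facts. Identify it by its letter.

The Provincial Court of Galhaven:
  (a) The plaintiff resides in Varmarsh, which is not Galhaven. Satisfied.
  (b) The defendant resides in Varmarsh, not Galhaven; the claim does not concern real property — none of the alternatives is met. The proviso rescues it, though: every defendant has filed written consent. Met.
  (c) The operative events occurred in Casbourne, not Galhaven. Not met.
  (d) Every defendant has filed written consent — that alternative is enough. Condition met.
  (e) The amount in controversy is $131,500, which meets the $10,000 floor, which satisfies one of the alternatives. Met.
Only condition (c) fails.

(c)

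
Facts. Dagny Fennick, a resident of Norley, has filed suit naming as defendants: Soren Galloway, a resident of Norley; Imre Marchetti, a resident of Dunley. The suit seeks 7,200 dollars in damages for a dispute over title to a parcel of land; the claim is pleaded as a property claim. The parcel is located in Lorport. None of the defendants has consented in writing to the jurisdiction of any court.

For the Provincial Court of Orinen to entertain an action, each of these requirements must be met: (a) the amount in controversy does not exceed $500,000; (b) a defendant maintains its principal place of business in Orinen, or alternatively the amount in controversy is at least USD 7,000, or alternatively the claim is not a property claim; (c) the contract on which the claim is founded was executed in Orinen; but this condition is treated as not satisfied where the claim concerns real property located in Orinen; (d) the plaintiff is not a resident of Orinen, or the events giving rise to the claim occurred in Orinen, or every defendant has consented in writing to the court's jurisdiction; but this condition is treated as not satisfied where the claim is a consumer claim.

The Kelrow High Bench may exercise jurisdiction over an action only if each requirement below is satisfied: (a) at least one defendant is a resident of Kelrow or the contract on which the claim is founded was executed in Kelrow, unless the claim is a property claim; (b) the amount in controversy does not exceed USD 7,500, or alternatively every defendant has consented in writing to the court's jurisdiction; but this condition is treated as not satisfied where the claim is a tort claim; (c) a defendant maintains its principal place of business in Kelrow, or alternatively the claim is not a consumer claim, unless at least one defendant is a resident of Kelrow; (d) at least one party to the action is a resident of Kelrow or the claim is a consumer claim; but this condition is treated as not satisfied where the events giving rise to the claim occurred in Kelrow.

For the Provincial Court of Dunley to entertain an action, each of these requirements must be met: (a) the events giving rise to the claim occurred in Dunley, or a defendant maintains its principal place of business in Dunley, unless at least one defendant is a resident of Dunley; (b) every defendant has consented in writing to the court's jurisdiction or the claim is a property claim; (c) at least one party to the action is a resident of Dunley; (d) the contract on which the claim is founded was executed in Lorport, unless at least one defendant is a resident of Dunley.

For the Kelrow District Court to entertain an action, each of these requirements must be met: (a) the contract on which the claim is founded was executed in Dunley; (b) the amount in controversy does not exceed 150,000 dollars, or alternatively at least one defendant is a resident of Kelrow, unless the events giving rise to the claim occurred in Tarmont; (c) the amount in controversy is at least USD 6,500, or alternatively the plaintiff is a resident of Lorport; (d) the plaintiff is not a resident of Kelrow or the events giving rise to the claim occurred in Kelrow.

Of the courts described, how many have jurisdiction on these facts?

1

The Provincial Court of Orinen:
  (a) The amount in controversy is $7,200, within the 500,000 dollars ceiling. Satisfied.
  (b) The amount in controversy is USD 7,200, which meets the $7,000 floor, which satisfies one of the alternatives. Satisfied.
  (c) No contract (and hence no place of execution) is alleged. Not met.
  (d) The plaintiff resides in Norley, which is not Orinen, which satisfies one of the alternatives. The carve-out does not apply: the claim is a property claim, not a consumer claim. Met.
  → Not every requirement is met — no jurisdiction.
The Kelrow High Bench:
  (a) No defendant resides in Kelrow (they reside in Norley, Dunley); no contract (and hence no place of execution) is alleged — none of the alternatives is met. The proviso rescues it, though: the claim is a property claim. Condition met.
  (b) The amount in controversy is 7,200 dollars, within the $7,500 ceiling, so this disjunct is met. And the carve-out is inapplicable — the claim is a property claim, not a tort claim. Met.
  (c) The claim is a property claim, not a consumer claim — that alternative is enough. Satisfied.
  (d) No party resides in Kelrow; the claim is a property claim, not a consumer claim — no alternative holds. Fails.
  → Not every requirement is met — no jurisdiction.
The Provincial Court of Dunley:
  (a) The operative events occurred in Lorport, not Dunley; no defendant is a corporation — none of the alternatives is met. The proviso rescues it, though: Imre Marchetti resides in Dunley. Met.
  (b) The claim is a property claim, so one alternative holds. Met.
  (c) Imre Marchetti resides in Dunley. Condition met.
  (d) No contract (and hence no place of execution) is alleged. But Imre Marchetti resides in Dunley, and the 'unless' clause therefore excuses the requirement. Met.
  → Every requirement is satisfied — jurisdiction.
The Kelrow District Court:
  (a) No contract (and hence no place of execution) is alleged. Condition not met.
  (b) The amount in controversy is $7,200, within the USD 150,000 ceiling, so one alternative holds. Met.
  (c) The amount in controversy is 7,200 dollars, which meets the USD 6,500 floor, which satisfies one of the alternatives. Satisfied.
  (d) The plaintiff resides in Norley, which is not Kelrow, so this disjunct is met. Condition met.
  → Not every requirement is met — no jurisdiction.
Courts with jurisdiction: the Provincial Court of Dunley — 1 in total.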